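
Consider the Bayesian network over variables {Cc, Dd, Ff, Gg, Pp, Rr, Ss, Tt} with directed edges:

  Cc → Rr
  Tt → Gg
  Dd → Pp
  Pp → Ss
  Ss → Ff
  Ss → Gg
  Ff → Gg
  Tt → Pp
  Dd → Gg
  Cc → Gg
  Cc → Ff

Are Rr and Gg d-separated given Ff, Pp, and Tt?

There are 5 undirected paths between Rr and Gg; checking each against the conditioning set {Ff, Pp, Tt}:
  1. Rr ← Cc → Gg — Cc:fork[open] ⇒ active
  2. Rr ← Cc → Ff ← Ss ← Pp ← Tt → Gg — Cc:fork[open]; Ff:collider[open]; Ss:chain[open]; Pp:chain[blocks]; Tt:fork[blocks] ⇒ blocked
  3. Rr ← Cc → Ff ← Ss ← Pp ← Dd → Gg — Cc:fork[open]; Ff:collider[open]; Ss:chain[open]; Pp:chain[blocks]; Dd:fork[open] ⇒ blocked
  4. Rr ← Cc → Ff ← Ss → Gg — Cc:fork[open]; Ff:collider[open]; Ss:fork[open] ⇒ active
  5. Rr ← Cc → Ff → Gg — Cc:fork[open]; Ff:chain[blocks] ⇒ blocked
Because an active path exists, Rr and Gg are not d-separated.

No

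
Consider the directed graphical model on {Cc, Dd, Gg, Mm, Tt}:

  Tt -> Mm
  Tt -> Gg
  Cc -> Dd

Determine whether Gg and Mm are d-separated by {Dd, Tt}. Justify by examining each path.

Only one path connects Gg and Mm:
Path 1: Gg ← Tt → Mm
  Tt is a fork here and Tt is conditioned on, so the path is blocked at Tt.
Every path is blocked, so Gg and Mm are d-separated given {Dd, Tt}.

Yes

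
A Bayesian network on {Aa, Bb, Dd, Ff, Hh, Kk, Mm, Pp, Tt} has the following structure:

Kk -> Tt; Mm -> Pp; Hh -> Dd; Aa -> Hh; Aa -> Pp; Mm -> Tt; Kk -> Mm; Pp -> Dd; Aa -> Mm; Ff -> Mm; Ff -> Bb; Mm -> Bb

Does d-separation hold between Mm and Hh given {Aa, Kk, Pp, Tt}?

We examine all 4 paths between Mm and Hh:
  1. Mm → Pp ← Aa → Hh — Pp:collider[open]; Aa:fork[blocks] ⇒ blocked
  2. Mm → Pp → Dd ← Hh — Pp:chain[blocks]; Dd:collider[blocks] ⇒ blocked
  3. Mm ← Aa → Pp → Dd ← Hh — Aa:fork[blocks]; Pp:chain[blocks]; Dd:collider[blocks] ⇒ blocked
  4. Mm ← Aa → Hh — Aa:fork[blocks] ⇒ blocked
Every path is blocked, so Mm and Hh are d-separated given {Aa, Kk, Pp, Tt}.

Yes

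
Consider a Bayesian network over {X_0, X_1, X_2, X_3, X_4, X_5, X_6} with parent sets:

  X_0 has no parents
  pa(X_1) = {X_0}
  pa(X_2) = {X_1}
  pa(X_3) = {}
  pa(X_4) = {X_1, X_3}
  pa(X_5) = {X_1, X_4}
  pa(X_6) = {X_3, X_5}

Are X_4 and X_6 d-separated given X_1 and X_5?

3 paths connect X_4 and X_6; each must be blocked for d-separation to hold:
  1. X_4 → X_5 → X_6 — X_5:chain[blocks] ⇒ blocked
  2. X_4 ← X_1 → X_5 → X_6 — X_1:fork[blocks]; X_5:chain[blocks] ⇒ blocked
  3. X_4 ← X_3 → X_6 — X_3:fork[open] ⇒ active
At least one path is unblocked, so d-separation fails.

No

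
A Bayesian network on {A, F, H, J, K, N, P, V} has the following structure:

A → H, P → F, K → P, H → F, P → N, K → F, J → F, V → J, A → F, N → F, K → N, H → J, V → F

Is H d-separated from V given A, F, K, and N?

There are 6 undirected paths between H and V; checking each against the conditioning set {A, F, K, N}:
Path 1: H → J ← V
  J is a collider and its descendant F is conditioned on, which opens it — no node blocks this path, so it is active.
Path 2: H → J → F ← V
  J is a chain and J is not conditioned on; F is a collider and F is conditioned on, which opens it — no node blocks this path, so it is active.
Path 3: H ← A → F ← V
  A is a fork here and A is conditioned on, so the path is blocked at A.
Path 4: H ← A → F ← J ← V
  A is a fork here and A is conditioned on, so the path is blocked at A.
Path 5: H → F ← V
  F is a collider and F is conditioned on, which opens it — no node blocks this path, so it is active.
Path 6: H → F ← J ← V
  F is a collider and F is conditioned on, which opens it; J is a chain and J is not conditioned on — no node blocks this path, so it is active.
Since the path H → J ← V is active, H and V are not d-separated given {A, F, K, N}.

No — H and V are not d-separated given {A, F, K, N}.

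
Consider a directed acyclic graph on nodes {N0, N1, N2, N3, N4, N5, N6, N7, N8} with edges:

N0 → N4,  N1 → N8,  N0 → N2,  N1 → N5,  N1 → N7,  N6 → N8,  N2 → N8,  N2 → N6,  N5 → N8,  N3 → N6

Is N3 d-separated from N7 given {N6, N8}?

No

We examine all 4 paths between N3 and N7:
Path 1: N3 → N6 → N8 ← N1 → N7
  N6 is a chain here and N6 is conditioned on, so the path is blocked at N6.
Path 2: N3 → N6 → N8 ← N5 ← N1 → N7
  N6 is a chain here and N6 is conditioned on, so the path is blocked at N6.
Path 3: N3 → N6 ← N2 → N8 ← N1 → N7
  N6 is a collider and N6 is conditioned on, which opens it; N2 is a fork and N2 is not conditioned on; N8 is a collider and N8 is conditioned on, which opens it; N1 is a fork and N1 is not conditioned on — no node blocks this path, so it is active.
Path 4: N3 → N6 ← N2 → N8 ← N5 ← N1 → N7
  N6 is a collider and N6 is conditioned on, which opens it; N2 is a fork and N2 is not conditioned on; N8 is a collider and N8 is conditioned on, which opens it; N5 is a chain and N5 is not conditioned on; N1 is a fork and N1 is not conditioned on — no node blocks this path, so it is active.
Because an active path exists, N3 and N7 are not d-separated.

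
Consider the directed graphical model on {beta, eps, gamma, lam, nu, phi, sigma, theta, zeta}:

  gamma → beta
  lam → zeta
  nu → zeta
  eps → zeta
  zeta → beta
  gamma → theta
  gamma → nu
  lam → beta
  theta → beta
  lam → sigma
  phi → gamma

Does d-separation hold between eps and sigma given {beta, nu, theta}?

No

Enumerating the 4 paths from eps to sigma and testing each for blocking by {beta, nu, theta}:
Path 1: eps → zeta → beta ← lam → sigma
  zeta is a chain and zeta is not conditioned on; beta is a collider and beta is conditioned on, which opens it; lam is a fork and lam is not conditioned on — no node blocks this path, so it is active.
Path 2: eps → zeta ← lam → sigma
  zeta is a collider and its descendant beta is conditioned on, which opens it; lam is a fork and lam is not conditioned on — no node blocks this path, so it is active.
Path 3: eps → zeta ← nu ← gamma → beta ← lam → sigma
  nu is a chain here and nu is conditioned on, so the path is blocked at nu.
Path 4: eps → zeta ← nu ← gamma → theta → beta ← lam → sigma
  nu is a chain here and nu is conditioned on, so the path is blocked at nu.
Because an active path exists, eps and sigma are not d-separated.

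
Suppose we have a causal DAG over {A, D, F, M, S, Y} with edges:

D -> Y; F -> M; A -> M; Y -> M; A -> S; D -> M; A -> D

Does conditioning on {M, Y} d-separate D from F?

Enumerating the 3 paths from D to F and testing each for blocking by {M, Y}:
Path 1: D → Y → M ← F
  Y is a chain here and Y is conditioned on, so the path is blocked at Y.
Path 2: D ← A → M ← F
  A is a fork and A is not conditioned on; M is a collider and M is conditioned on, which opens it — no node blocks this path, so it is active.
Path 3: D → M ← F
  M is a collider and M is conditioned on, which opens it — no node blocks this path, so it is active.
Since the path D ← A → M ← F is active, D and F are not d-separated given {M, Y}.

No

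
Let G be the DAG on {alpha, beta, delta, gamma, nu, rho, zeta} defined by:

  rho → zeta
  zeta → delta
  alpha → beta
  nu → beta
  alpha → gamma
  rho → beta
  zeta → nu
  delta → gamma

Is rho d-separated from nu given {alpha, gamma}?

No

We examine all 4 paths between rho and nu:
Path 1: rho → zeta → nu
  zeta is a chain and zeta is not conditioned on — no node blocks this path, so it is active.
Path 2: rho → zeta → delta → gamma ← alpha → beta ← nu
  alpha is a fork here and alpha is conditioned on, so the path is blocked at alpha.
Path 3: rho → beta ← nu
  beta is a collider here and neither beta nor any of its descendants is conditioned on, so the collider stays closed — the path is blocked at beta.
Path 4: rho → beta ← alpha → gamma ← delta ← zeta → nu
  beta is a collider here and neither beta nor any of its descendants is conditioned on, so the collider stays closed — the path is blocked at beta.
Because an active path exists, rho and nu are not d-separated.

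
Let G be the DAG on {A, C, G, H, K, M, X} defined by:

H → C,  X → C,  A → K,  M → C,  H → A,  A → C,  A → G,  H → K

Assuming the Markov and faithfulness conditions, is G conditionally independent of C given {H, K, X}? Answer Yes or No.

Enumerating the 3 paths from G to C and testing each for blocking by {H, K, X}:
Path 1: G ← A → K ← H → C
  H is a fork here and H is conditioned on, so the path is blocked at H.
Path 2: G ← A ← H → C
  H is a fork here and H is conditioned on, so the path is blocked at H.
Path 3: G ← A → C
  A is a fork and A is not conditioned on — no node blocks this path, so it is active.
Because an active path exists, G and C are not d-separated.

No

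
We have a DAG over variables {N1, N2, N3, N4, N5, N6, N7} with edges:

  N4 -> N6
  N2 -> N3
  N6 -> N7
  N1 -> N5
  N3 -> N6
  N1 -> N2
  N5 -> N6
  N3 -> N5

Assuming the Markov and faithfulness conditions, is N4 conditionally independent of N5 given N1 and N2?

There are 3 undirected paths between N4 and N5; checking each against the conditioning set {N1, N2}:
  1. N4 → N6 ← N3 ← N2 ← N1 → N5 — N6:collider[blocks]; N3:chain[open]; N2:chain[blocks]; N1:fork[blocks] ⇒ blocked
  2. N4 → N6 ← N3 → N5 — N6:collider[blocks]; N3:fork[open] ⇒ blocked
  3. N4 → N6 ← N5 — N6:collider[blocks] ⇒ blocked
All paths are blocked; N4 ⊥ N5 | {N1, N2} holds.

Yes — N4 and N5 are d-separated given {N1, N2}.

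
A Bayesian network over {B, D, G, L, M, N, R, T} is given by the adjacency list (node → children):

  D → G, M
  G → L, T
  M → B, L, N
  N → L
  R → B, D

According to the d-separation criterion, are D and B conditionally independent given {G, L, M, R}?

Yes

There are 4 undirected paths between D and B; checking each against the conditioning set {G, L, M, R}:
Path 1: D → M → B
  M is a chain here and M is conditioned on, so the path is blocked at M.
Path 2: D ← R → B
  R is a fork here and R is conditioned on, so the path is blocked at R.
Path 3: D → G → L ← M → B
  G is a chain here and G is conditioned on, so the path is blocked at G.
Path 4: D → G → L ← N ← M → B
  G is a chain here and G is conditioned on, so the path is blocked at G.
Since every path is blocked, d-separation holds.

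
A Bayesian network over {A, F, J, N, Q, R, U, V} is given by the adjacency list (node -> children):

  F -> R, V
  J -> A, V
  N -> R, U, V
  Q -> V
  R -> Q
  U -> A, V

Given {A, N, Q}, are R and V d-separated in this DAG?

There are 5 undirected paths between R and V; checking each against the conditioning set {A, N, Q}:
Path 1: R → Q → V
  Q is a chain here and Q is conditioned on, so the path is blocked at Q.
Path 2: R ← N → V
  N is a fork here and N is conditioned on, so the path is blocked at N.
Path 3: R ← N → U → V
  N is a fork here and N is conditioned on, so the path is blocked at N.
Path 4: R ← N → U → A ← J → V
  N is a fork here and N is conditioned on, so the path is blocked at N.
Path 5: R ← F → V
  F is a fork and F is not conditioned on — no node blocks this path, so it is active.
Because an active path exists, R and V are not d-separated.

No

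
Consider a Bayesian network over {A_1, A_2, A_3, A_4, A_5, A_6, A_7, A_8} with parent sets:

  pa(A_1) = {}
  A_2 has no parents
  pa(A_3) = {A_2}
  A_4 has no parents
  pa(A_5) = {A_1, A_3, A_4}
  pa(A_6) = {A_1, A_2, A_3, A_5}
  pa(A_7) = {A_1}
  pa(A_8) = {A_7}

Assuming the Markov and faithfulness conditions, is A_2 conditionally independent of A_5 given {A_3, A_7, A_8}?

Yes

Enumerating the 6 paths from A_2 to A_5 and testing each for blocking by {A_3, A_7, A_8}:
Path 1: A_2 → A_6 ← A_5
  A_6 is a collider here and neither A_6 nor any of its descendants is conditioned on, so the collider stays closed — the path is blocked at A_6.
Path 2: A_2 → A_6 ← A_3 → A_5
  A_6 is a collider here and neither A_6 nor any of its descendants is conditioned on, so the collider stays closed — the path is blocked at A_6.
Path 3: A_2 → A_6 ← A_1 → A_5
  A_6 is a collider here and neither A_6 nor any of its descendants is conditioned on, so the collider stays closed — the path is blocked at A_6.
Path 4: A_2 → A_3 → A_5
  A_3 is a chain here and A_3 is conditioned on, so the path is blocked at A_3.
Path 5: A_2 → A_3 → A_6 ← A_5
  A_3 is a chain here and A_3 is conditioned on, so the path is blocked at A_3.
Path 6: A_2 → A_3 → A_6 ← A_1 → A_5
  A_3 is a chain here and A_3 is conditioned on, so the path is blocked at A_3.
Every path is blocked, so A_2 and A_5 are d-separated given {A_3, A_7, A_8}.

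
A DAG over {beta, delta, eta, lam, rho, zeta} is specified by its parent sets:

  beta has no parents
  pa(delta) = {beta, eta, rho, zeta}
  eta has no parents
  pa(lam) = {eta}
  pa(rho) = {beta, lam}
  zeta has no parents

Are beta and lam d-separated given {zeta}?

We examine all 4 paths between beta and lam:
Path 1: beta → delta ← eta → lam
  delta is a collider here and neither delta nor any of its descendants is conditioned on, so the collider stays closed — the path is blocked at delta.
Path 2: beta → delta ← rho ← lam
  delta is a collider here and neither delta nor any of its descendants is conditioned on, so the collider stays closed — the path is blocked at delta.
Path 3: beta → rho → delta ← eta → lam
  delta is a collider here and neither delta nor any of its descendants is conditioned on, so the collider stays closed — the path is blocked at delta.
Path 4: beta → rho ← lam
  rho is a collider here and neither rho nor any of its descendants is conditioned on, so the collider stays closed — the path is blocked at rho.
All paths are blocked; beta ⊥ lam | {zeta} holds.

Yes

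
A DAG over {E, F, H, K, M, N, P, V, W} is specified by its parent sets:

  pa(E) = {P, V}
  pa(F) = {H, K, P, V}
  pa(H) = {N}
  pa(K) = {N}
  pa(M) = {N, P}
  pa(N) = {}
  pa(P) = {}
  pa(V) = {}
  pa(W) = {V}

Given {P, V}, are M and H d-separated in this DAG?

Enumerating the 6 paths from M to H and testing each for blocking by {P, V}:
Path 1: M ← P → F ← K ← N → H
  P is a fork here and P is conditioned on, so the path is blocked at P.
Path 2: M ← P → F ← H
  P is a fork here and P is conditioned on, so the path is blocked at P.
Path 3: M ← P → E ← V → F ← K ← N → H
  P is a fork here and P is conditioned on, so the path is blocked at P.
Path 4: M ← P → E ← V → F ← H
  P is a fork here and P is conditioned on, so the path is blocked at P.
Path 5: M ← N → K → F ← H
  F is a collider here and neither F nor any of its descendants is conditioned on, so the collider stays closed — the path is blocked at F.
Path 6: M ← N → H
  N is a fork and N is not conditioned on — no node blocks this path, so it is active.
At least one path is unblocked, so d-separation fails.

No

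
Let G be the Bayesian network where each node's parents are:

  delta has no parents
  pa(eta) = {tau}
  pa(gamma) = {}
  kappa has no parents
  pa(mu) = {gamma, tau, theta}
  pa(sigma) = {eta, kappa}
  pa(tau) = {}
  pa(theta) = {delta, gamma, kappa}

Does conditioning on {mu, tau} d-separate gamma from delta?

We examine all 3 paths between gamma and delta:
Path 1: gamma → theta ← delta
  theta is a collider and its descendant mu is conditioned on, which opens it — no node blocks this path, so it is active.
Path 2: gamma → mu ← theta ← delta
  mu is a collider and mu is conditioned on, which opens it; theta is a chain and theta is not conditioned on — no node blocks this path, so it is active.
Path 3: gamma → mu ← tau → eta → sigma ← kappa → theta ← delta
  tau is a fork here and tau is conditioned on, so the path is blocked at tau.
Because an active path exists, gamma and delta are not d-separated.

No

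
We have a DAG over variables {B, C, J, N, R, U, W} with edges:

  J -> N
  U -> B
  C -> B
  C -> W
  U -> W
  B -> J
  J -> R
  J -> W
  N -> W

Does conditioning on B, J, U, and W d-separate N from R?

Yes

There are 4 undirected paths between N and R; checking each against the conditioning set {B, J, U, W}:
  1. N → W ← J → R — W:collider[open]; J:fork[blocks] ⇒ blocked
  2. N → W ← U → B → J → R — W:collider[open]; U:fork[blocks]; B:chain[blocks]; J:chain[blocks] ⇒ blocked
  3. N → W ← C → B → J → R — W:collider[open]; C:fork[open]; B:chain[blocks]; J:chain[blocks] ⇒ blocked
  4. N ← J → R — J:fork[blocks] ⇒ blocked
All paths are blocked; N ⊥ R | {B, J, U, W} holds.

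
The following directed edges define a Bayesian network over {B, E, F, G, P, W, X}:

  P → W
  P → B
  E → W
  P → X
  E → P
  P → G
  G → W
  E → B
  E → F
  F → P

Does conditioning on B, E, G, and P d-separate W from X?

Yes — W and X are d-separated given {B, E, G, P}.

5 paths connect W and X; each must be blocked for d-separation to hold:
Path 1: W ← E → F → P → X
  E is a fork here and E is conditioned on, so the path is blocked at E.
Path 2: W ← E → B ← P → X
  E is a fork here and E is conditioned on, so the path is blocked at E.
Path 3: W ← E → P → X
  E is a fork here and E is conditioned on, so the path is blocked at E.
Path 4: W ← P → X
  P is a fork here and P is conditioned on, so the path is blocked at P.
Path 5: W ← G ← P → X
  G is a chain here and G is conditioned on, so the path is blocked at G.
All paths are blocked; W ⊥ X | {B, E, G, P} holds.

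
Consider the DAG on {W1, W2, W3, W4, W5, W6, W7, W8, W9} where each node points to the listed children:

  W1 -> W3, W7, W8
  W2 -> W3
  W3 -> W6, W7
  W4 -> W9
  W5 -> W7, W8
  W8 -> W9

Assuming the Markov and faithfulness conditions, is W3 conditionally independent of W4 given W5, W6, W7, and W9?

No — W3 and W4 are not d-separated given {W5, W6, W7, W9}.

4 paths connect W3 and W4; each must be blocked for d-separation to hold:
Path 1: W3 ← W1 → W7 ← W5 → W8 → W9 ← W4
  W5 is a fork here and W5 is conditioned on, so the path is blocked at W5.
Path 2: W3 ← W1 → W8 → W9 ← W4
  W1 is a fork and W1 is not conditioned on; W8 is a chain and W8 is not conditioned on; W9 is a collider and W9 is conditioned on, which opens it — no node blocks this path, so it is active.
Path 3: W3 → W7 ← W5 → W8 → W9 ← W4
  W5 is a fork here and W5 is conditioned on, so the path is blocked at W5.
Path 4: W3 → W7 ← W1 → W8 → W9 ← W4
  W7 is a collider and W7 is conditioned on, which opens it; W1 is a fork and W1 is not conditioned on; W8 is a chain and W8 is not conditioned on; W9 is a collider and W9 is conditioned on, which opens it — no node blocks this path, so it is active.
Since the path W3 ← W1 → W8 → W9 ← W4 is active, W3 and W4 are not d-separated given {W5, W6, W7, W9}.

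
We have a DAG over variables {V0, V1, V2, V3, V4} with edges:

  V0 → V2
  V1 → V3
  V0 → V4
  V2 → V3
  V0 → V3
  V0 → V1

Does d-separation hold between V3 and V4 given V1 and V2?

No

We examine all 3 paths between V3 and V4:
Path 1: V3 ← V2 ← V0 → V4
  V2 is a chain here and V2 is conditioned on, so the path is blocked at V2.
Path 2: V3 ← V0 → V4
  V0 is a fork and V0 is not conditioned on — no node blocks this path, so it is active.
Path 3: V3 ← V1 ← V0 → V4
  V1 is a chain here and V1 is conditioned on, so the path is blocked at V1.
At least one path is unblocked, so d-separation fails.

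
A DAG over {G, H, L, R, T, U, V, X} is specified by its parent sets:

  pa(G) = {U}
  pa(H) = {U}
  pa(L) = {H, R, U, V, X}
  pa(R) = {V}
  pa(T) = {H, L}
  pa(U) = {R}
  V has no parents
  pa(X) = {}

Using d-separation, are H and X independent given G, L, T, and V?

No

We examine all 5 paths between H and X:
  1. H → L ← X — L:collider[open] ⇒ active
  2. H ← U → L ← X — U:fork[open]; L:collider[open] ⇒ active
  3. H ← U ← R → L ← X — U:chain[open]; R:fork[open]; L:collider[open] ⇒ active
  4. H ← U ← R ← V → L ← X — U:chain[open]; R:chain[open]; V:fork[blocks]; L:collider[open] ⇒ blocked
  5. H → T ← L ← X — T:collider[open]; L:chain[blocks] ⇒ blocked
Because an active path exists, H and X are not d-separated.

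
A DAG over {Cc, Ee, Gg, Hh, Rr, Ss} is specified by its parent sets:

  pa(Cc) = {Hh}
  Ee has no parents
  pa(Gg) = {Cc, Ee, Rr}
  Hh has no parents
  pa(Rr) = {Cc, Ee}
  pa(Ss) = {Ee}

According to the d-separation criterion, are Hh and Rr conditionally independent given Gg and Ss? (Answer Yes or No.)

No

There are 3 undirected paths between Hh and Rr; checking each against the conditioning set {Gg, Ss}:
  1. Hh → Cc → Rr — Cc:chain[open] ⇒ active
  2. Hh → Cc → Gg ← Rr — Cc:chain[open]; Gg:collider[open] ⇒ active
  3. Hh → Cc → Gg ← Ee → Rr — Cc:chain[open]; Gg:collider[open]; Ee:fork[open] ⇒ active
Because an active path exists, Hh and Rr are not d-separated.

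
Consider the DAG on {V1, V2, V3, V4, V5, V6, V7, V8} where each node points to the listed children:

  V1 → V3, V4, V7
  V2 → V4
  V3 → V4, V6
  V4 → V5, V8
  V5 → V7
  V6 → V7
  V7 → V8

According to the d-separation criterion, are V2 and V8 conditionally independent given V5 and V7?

Enumerating the 6 paths from V2 to V8 and testing each for blocking by {V5, V7}:
Path 1: V2 → V4 → V5 → V7 → V8
  V5 is a chain here and V5 is conditioned on, so the path is blocked at V5.
Path 2: V2 → V4 → V8
  V4 is a chain and V4 is not conditioned on — no node blocks this path, so it is active.
Path 3: V2 → V4 ← V3 → V6 → V7 → V8
  V7 is a chain here and V7 is conditioned on, so the path is blocked at V7.
Path 4: V2 → V4 ← V3 ← V1 → V7 → V8
  V7 is a chain here and V7 is conditioned on, so the path is blocked at V7.
Path 5: V2 → V4 ← V1 → V7 → V8
  V7 is a chain here and V7 is conditioned on, so the path is blocked at V7.
Path 6: V2 → V4 ← V1 → V3 → V6 → V7 → V8
  V7 is a chain here and V7 is conditioned on, so the path is blocked at V7.
Because an active path exists, V2 and V8 are not d-separated.

No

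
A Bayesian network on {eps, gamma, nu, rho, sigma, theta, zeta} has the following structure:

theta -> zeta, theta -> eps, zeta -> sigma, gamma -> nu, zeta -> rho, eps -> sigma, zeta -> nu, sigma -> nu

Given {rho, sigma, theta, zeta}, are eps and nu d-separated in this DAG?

Yes

Enumerating the 4 paths from eps to nu and testing each for blocking by {rho, sigma, theta, zeta}:
Path 1: eps ← theta → zeta → sigma → nu
  theta is a fork here and theta is conditioned on, so the path is blocked at theta.
Path 2: eps ← theta → zeta → nu
  theta is a fork here and theta is conditioned on, so the path is blocked at theta.
Path 3: eps → sigma ← zeta → nu
  zeta is a fork here and zeta is conditioned on, so the path is blocked at zeta.
Path 4: eps → sigma → nu
  sigma is a chain here and sigma is conditioned on, so the path is blocked at sigma.
All paths are blocked; eps ⊥ nu | {rho, sigma, theta, zeta} holds.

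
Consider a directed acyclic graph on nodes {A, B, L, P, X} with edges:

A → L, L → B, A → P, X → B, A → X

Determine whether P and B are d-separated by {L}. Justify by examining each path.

There are 2 undirected paths between P and B; checking each against the conditioning set {L}:
  1. P ← A → X → B — A:fork[open]; X:chain[open] ⇒ active
  2. P ← A → L → B — A:fork[open]; L:chain[blocks] ⇒ blocked
Because an active path exists, P and B are not d-separated.

No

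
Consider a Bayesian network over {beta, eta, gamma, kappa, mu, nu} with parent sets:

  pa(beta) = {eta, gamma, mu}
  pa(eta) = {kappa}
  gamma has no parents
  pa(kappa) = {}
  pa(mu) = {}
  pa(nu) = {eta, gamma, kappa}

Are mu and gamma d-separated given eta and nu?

Enumerating the 3 paths from mu to gamma and testing each for blocking by {eta, nu}:
  1. mu → beta ← eta → nu ← gamma — beta:collider[blocks]; eta:fork[blocks]; nu:collider[open] ⇒ blocked
  2. mu → beta ← eta ← kappa → nu ← gamma — beta:collider[blocks]; eta:chain[blocks]; kappa:fork[open]; nu:collider[open] ⇒ blocked
  3. mu → beta ← gamma — beta:collider[blocks] ⇒ blocked
Since every path is blocked, d-separation holds.

Yes — mu and gamma are d-separated given {eta, nu}.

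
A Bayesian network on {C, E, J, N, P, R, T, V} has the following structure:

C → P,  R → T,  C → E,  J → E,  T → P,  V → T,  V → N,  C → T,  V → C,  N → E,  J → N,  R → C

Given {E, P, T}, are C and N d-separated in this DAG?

We examine all 6 paths between C and N:
Path 1: C → E ← J → N
  E is a collider and E is conditioned on, which opens it; J is a fork and J is not conditioned on — no node blocks this path, so it is active.
Path 2: C → E ← N
  E is a collider and E is conditioned on, which opens it — no node blocks this path, so it is active.
Path 3: C → T ← V → N
  T is a collider and T is conditioned on, which opens it; V is a fork and V is not conditioned on — no node blocks this path, so it is active.
Path 4: C → P ← T ← V → N
  T is a chain here and T is conditioned on, so the path is blocked at T.
Path 5: C ← R → T ← V → N
  R is a fork and R is not conditioned on; T is a collider and T is conditioned on, which opens it; V is a fork and V is not conditioned on — no node blocks this path, so it is active.
Path 6: C ← V → N
  V is a fork and V is not conditioned on — no node blocks this path, so it is active.
At least one path is unblocked, so d-separation fails.

No — C and N are not d-separated given {E, P, T}.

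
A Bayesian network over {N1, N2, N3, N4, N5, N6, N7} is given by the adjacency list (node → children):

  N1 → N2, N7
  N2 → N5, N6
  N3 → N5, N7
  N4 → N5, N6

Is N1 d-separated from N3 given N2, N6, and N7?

3 paths connect N1 and N3; each must be blocked for d-separation to hold:
Path 1: N1 → N2 → N6 ← N4 → N5 ← N3
  N2 is a chain here and N2 is conditioned on, so the path is blocked at N2.
Path 2: N1 → N2 → N5 ← N3
  N2 is a chain here and N2 is conditioned on, so the path is blocked at N2.
Path 3: N1 → N7 ← N3
  N7 is a collider and N7 is conditioned on, which opens it — no node blocks this path, so it is active.
At least one path is unblocked, so d-separation fails.

No — N1 and N3 are not d-separated given {N2, N6, N7}.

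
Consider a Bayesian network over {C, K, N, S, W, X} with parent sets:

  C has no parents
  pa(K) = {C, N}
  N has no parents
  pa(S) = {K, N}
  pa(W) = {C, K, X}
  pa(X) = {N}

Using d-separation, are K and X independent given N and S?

Yes

Enumerating the 4 paths from K to X and testing each for blocking by {N, S}:
  1. K → S ← N → X — S:collider[open]; N:fork[blocks] ⇒ blocked
  2. K ← C → W ← X — C:fork[open]; W:collider[blocks] ⇒ blocked
  3. K → W ← X — W:collider[blocks] ⇒ blocked
  4. K ← N → X — N:fork[blocks] ⇒ blocked
Every path is blocked, so K and X are d-separated given {N, S}.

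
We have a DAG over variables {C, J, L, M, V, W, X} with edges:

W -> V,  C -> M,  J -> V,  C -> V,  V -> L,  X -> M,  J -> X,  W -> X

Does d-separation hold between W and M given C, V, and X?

Yes

4 paths connect W and M; each must be blocked for d-separation to hold:
  1. W → X ← J → V ← C → M — X:collider[open]; J:fork[open]; V:collider[open]; C:fork[blocks] ⇒ blocked
  2. W → X → M — X:chain[blocks] ⇒ blocked
  3. W → V ← J → X → M — V:collider[open]; J:fork[open]; X:chain[blocks] ⇒ blocked
  4. W → V ← C → M — V:collider[open]; C:fork[blocks] ⇒ blocked
Every path is blocked, so W and M are d-separated given {C, V, X}.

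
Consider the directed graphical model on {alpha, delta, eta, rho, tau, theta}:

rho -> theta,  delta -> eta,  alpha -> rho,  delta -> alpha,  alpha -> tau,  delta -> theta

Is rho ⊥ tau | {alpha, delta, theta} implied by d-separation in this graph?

Yes

Enumerating the 2 paths from rho to tau and testing each for blocking by {alpha, delta, theta}:
Path 1: rho → theta ← delta → alpha → tau
  delta is a fork here and delta is conditioned on, so the path is blocked at delta.
Path 2: rho ← alpha → tau
  alpha is a fork here and alpha is conditioned on, so the path is blocked at alpha.
Since every path is blocked, d-separation holds.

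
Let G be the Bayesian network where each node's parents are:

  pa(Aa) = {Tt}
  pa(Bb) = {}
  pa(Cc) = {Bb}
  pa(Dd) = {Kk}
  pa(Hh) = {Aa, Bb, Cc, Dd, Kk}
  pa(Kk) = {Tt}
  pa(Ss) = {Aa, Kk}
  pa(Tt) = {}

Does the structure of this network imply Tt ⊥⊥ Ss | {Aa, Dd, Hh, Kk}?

Yes

Enumerating the 6 paths from Tt to Ss and testing each for blocking by {Aa, Dd, Hh, Kk}:
Path 1: Tt → Aa → Ss
  Aa is a chain here and Aa is conditioned on, so the path is blocked at Aa.
Path 2: Tt → Aa → Hh ← Dd ← Kk → Ss
  Aa is a chain here and Aa is conditioned on, so the path is blocked at Aa.
Path 3: Tt → Aa → Hh ← Kk → Ss
  Aa is a chain here and Aa is conditioned on, so the path is blocked at Aa.
Path 4: Tt → Kk → Dd → Hh ← Aa → Ss
  Kk is a chain here and Kk is conditioned on, so the path is blocked at Kk.
Path 5: Tt → Kk → Ss
  Kk is a chain here and Kk is conditioned on, so the path is blocked at Kk.
Path 6: Tt → Kk → Hh ← Aa → Ss
  Kk is a chain here and Kk is conditioned on, so the path is blocked at Kk.
Every path is blocked, so Tt and Ss are d-separated given {Aa, Dd, Hh, Kk}.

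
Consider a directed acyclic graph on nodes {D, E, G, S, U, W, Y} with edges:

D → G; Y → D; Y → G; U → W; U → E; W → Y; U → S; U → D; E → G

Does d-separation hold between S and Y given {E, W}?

5 paths connect S and Y; each must be blocked for d-separation to hold:
Path 1: S ← U → W → Y
  W is a chain here and W is conditioned on, so the path is blocked at W.
Path 2: S ← U → D → G ← Y
  G is a collider here and neither G nor any of its descendants is conditioned on, so the collider stays closed — the path is blocked at G.
Path 3: S ← U → D ← Y
  D is a collider here and neither D nor any of its descendants is conditioned on, so the collider stays closed — the path is blocked at D.
Path 4: S ← U → E → G ← D ← Y
  E is a chain here and E is conditioned on, so the path is blocked at E.
Path 5: S ← U → E → G ← Y
  E is a chain here and E is conditioned on, so the path is blocked at E.
Since every path is blocked, d-separation holds.

Yes — S and Y are d-separated given {E, W}.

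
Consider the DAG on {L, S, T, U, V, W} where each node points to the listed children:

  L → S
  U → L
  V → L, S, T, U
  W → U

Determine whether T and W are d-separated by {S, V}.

3 paths connect T and W; each must be blocked for d-separation to hold:
Path 1: T ← V → U ← W
  V is a fork here and V is conditioned on, so the path is blocked at V.
Path 2: T ← V → S ← L ← U ← W
  V is a fork here and V is conditioned on, so the path is blocked at V.
Path 3: T ← V → L ← U ← W
  V is a fork here and V is conditioned on, so the path is blocked at V.
Since every path is blocked, d-separation holds.

Yes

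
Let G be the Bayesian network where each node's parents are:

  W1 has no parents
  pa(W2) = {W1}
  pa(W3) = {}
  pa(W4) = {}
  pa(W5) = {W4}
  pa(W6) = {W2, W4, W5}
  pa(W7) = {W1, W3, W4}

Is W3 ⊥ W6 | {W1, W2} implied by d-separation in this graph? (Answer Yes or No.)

Yes — W3 and W6 are d-separated given {W1, W2}.

There are 3 undirected paths between W3 and W6; checking each against the conditioning set {W1, W2}:
Path 1: W3 → W7 ← W4 → W5 → W6
  W7 is a collider here and neither W7 nor any of its descendants is conditioned on, so the collider stays closed — the path is blocked at W7.
Path 2: W3 → W7 ← W4 → W6
  W7 is a collider here and neither W7 nor any of its descendants is conditioned on, so the collider stays closed — the path is blocked at W7.
Path 3: W3 → W7 ← W1 → W2 → W6
  W7 is a collider here and neither W7 nor any of its descendants is conditioned on, so the collider stays closed — the path is blocked at W7.
Since every path is blocked, d-separation holds.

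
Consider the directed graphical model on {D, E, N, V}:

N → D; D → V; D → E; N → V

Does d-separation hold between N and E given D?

Yes — N and E are d-separated given {D}.

2 paths connect N and E; each must be blocked for d-separation to hold:
Path 1: N → V ← D → E
  V is a collider here and neither V nor any of its descendants is conditioned on, so the collider stays closed — the path is blocked at V.
Path 2: N → D → E
  D is a chain here and D is conditioned on, so the path is blocked at D.
Every path is blocked, so N and E are d-separated given {D}.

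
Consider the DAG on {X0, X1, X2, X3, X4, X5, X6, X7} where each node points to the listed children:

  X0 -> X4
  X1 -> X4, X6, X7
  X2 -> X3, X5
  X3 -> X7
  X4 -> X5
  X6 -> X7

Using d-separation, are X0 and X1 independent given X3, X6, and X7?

We examine all 3 paths between X0 and X1:
  1. X0 → X4 → X5 ← X2 → X3 → X7 ← X6 ← X1 — X4:chain[open]; X5:collider[blocks]; X2:fork[open]; X3:chain[blocks]; X7:collider[open]; X6:chain[blocks] ⇒ blocked
  2. X0 → X4 → X5 ← X2 → X3 → X7 ← X1 — X4:chain[open]; X5:collider[blocks]; X2:fork[open]; X3:chain[blocks]; X7:collider[open] ⇒ blocked
  3. X0 → X4 ← X1 — X4:collider[blocks] ⇒ blocked
Since every path is blocked, d-separation holds.

Yes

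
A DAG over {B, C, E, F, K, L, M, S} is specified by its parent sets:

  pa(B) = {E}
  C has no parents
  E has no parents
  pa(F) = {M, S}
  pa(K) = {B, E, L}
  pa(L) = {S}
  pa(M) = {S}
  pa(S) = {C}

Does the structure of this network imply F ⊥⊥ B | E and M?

Yes

There are 4 undirected paths between F and B; checking each against the conditioning set {E, M}:
Path 1: F ← S → L → K ← B
  K is a collider here and neither K nor any of its descendants is conditioned on, so the collider stays closed — the path is blocked at K.
Path 2: F ← S → L → K ← E → B
  K is a collider here and neither K nor any of its descendants is conditioned on, so the collider stays closed — the path is blocked at K.
Path 3: F ← M ← S → L → K ← B
  M is a chain here and M is conditioned on, so the path is blocked at M.
Path 4: F ← M ← S → L → K ← E → B
  M is a chain here and M is conditioned on, so the path is blocked at M.
All paths are blocked; F ⊥ B | {E, M} holds.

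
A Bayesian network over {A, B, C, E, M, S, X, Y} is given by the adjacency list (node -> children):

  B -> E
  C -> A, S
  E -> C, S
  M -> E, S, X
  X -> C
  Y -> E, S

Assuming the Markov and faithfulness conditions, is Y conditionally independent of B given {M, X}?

6 paths connect Y and B; each must be blocked for d-separation to hold:
Path 1: Y → S ← C ← X ← M → E ← B
  S is a collider here and neither S nor any of its descendants is conditioned on, so the collider stays closed — the path is blocked at S.
Path 2: Y → S ← C ← E ← B
  S is a collider here and neither S nor any of its descendants is conditioned on, so the collider stays closed — the path is blocked at S.
Path 3: Y → S ← M → X → C ← E ← B
  S is a collider here and neither S nor any of its descendants is conditioned on, so the collider stays closed — the path is blocked at S.
Path 4: Y → S ← M → E ← B
  S is a collider here and neither S nor any of its descendants is conditioned on, so the collider stays closed — the path is blocked at S.
Path 5: Y → S ← E ← B
  S is a collider here and neither S nor any of its descendants is conditioned on, so the collider stays closed — the path is blocked at S.
Path 6: Y → E ← B
  E is a collider here and neither E nor any of its descendants is conditioned on, so the collider stays closed — the path is blocked at E.
Since every path is blocked, d-separation holds.

Yes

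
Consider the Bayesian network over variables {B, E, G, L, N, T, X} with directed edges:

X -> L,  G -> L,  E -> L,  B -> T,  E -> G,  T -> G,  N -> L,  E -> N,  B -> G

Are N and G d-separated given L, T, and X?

No

Enumerating the 4 paths from N to G and testing each for blocking by {L, T, X}:
Path 1: N → L ← G
  L is a collider and L is conditioned on, which opens it — no node blocks this path, so it is active.
Path 2: N → L ← E → G
  L is a collider and L is conditioned on, which opens it; E is a fork and E is not conditioned on — no node blocks this path, so it is active.
Path 3: N ← E → G
  E is a fork and E is not conditioned on — no node blocks this path, so it is active.
Path 4: N ← E → L ← G
  E is a fork and E is not conditioned on; L is a collider and L is conditioned on, which opens it — no node blocks this path, so it is active.
At least one path is unblocked, so d-separation fails.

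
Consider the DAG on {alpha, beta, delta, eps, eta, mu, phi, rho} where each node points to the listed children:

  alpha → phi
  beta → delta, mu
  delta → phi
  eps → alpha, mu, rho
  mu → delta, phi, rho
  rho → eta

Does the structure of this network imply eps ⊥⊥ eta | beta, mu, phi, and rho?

Yes

We examine all 5 paths between eps and eta:
Path 1: eps → rho → eta
  rho is a chain here and rho is conditioned on, so the path is blocked at rho.
Path 2: eps → mu → rho → eta
  mu is a chain here and mu is conditioned on, so the path is blocked at mu.
Path 3: eps → alpha → phi ← mu → rho → eta
  mu is a fork here and mu is conditioned on, so the path is blocked at mu.
Path 4: eps → alpha → phi ← delta ← mu → rho → eta
  mu is a fork here and mu is conditioned on, so the path is blocked at mu.
Path 5: eps → alpha → phi ← delta ← beta → mu → rho → eta
  beta is a fork here and beta is conditioned on, so the path is blocked at beta.
Since every path is blocked, d-separation holds.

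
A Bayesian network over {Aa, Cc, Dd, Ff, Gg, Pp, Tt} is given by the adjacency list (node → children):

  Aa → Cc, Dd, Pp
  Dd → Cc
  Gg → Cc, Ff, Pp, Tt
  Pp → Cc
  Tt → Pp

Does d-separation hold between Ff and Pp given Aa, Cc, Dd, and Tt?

No

We examine all 5 paths between Ff and Pp:
Path 1: Ff ← Gg → Tt → Pp
  Tt is a chain here and Tt is conditioned on, so the path is blocked at Tt.
Path 2: Ff ← Gg → Cc ← Pp
  Gg is a fork and Gg is not conditioned on; Cc is a collider and Cc is conditioned on, which opens it — no node blocks this path, so it is active.
Path 3: Ff ← Gg → Cc ← Dd ← Aa → Pp
  Dd is a chain here and Dd is conditioned on, so the path is blocked at Dd.
Path 4: Ff ← Gg → Cc ← Aa → Pp
  Aa is a fork here and Aa is conditioned on, so the path is blocked at Aa.
Path 5: Ff ← Gg → Pp
  Gg is a fork and Gg is not conditioned on — no node blocks this path, so it is active.
Because an active path exists, Ff and Pp are not d-separated.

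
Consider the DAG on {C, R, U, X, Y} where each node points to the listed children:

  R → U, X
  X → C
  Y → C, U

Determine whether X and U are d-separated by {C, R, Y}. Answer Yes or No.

We examine all 2 paths between X and U:
  1. X → C ← Y → U — C:collider[open]; Y:fork[blocks] ⇒ blocked
  2. X ← R → U — R:fork[blocks] ⇒ blocked
All paths are blocked; X ⊥ U | {C, R, Y} holds.

Yes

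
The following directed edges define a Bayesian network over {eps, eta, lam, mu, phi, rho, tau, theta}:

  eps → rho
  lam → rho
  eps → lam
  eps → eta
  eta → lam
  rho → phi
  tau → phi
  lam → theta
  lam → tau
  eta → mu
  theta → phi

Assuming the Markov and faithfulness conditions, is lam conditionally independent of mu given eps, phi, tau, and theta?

No

5 paths connect lam and mu; each must be blocked for d-separation to hold:
  1. lam → theta → phi ← rho ← eps → eta → mu — theta:chain[blocks]; phi:collider[open]; rho:chain[open]; eps:fork[blocks]; eta:chain[open] ⇒ blocked
  2. lam ← eta → mu — eta:fork[open] ⇒ active
  3. lam → tau → phi ← rho ← eps → eta → mu — tau:chain[blocks]; phi:collider[open]; rho:chain[open]; eps:fork[blocks]; eta:chain[open] ⇒ blocked
  4. lam ← eps → eta → mu — eps:fork[blocks]; eta:chain[open] ⇒ blocked
  5. lam → rho ← eps → eta → mu — rho:collider[open]; eps:fork[blocks]; eta:chain[open] ⇒ blocked
Since the path lam ← eta → mu is active, lam and mu are not d-separated given {eps, phi, tau, theta}.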